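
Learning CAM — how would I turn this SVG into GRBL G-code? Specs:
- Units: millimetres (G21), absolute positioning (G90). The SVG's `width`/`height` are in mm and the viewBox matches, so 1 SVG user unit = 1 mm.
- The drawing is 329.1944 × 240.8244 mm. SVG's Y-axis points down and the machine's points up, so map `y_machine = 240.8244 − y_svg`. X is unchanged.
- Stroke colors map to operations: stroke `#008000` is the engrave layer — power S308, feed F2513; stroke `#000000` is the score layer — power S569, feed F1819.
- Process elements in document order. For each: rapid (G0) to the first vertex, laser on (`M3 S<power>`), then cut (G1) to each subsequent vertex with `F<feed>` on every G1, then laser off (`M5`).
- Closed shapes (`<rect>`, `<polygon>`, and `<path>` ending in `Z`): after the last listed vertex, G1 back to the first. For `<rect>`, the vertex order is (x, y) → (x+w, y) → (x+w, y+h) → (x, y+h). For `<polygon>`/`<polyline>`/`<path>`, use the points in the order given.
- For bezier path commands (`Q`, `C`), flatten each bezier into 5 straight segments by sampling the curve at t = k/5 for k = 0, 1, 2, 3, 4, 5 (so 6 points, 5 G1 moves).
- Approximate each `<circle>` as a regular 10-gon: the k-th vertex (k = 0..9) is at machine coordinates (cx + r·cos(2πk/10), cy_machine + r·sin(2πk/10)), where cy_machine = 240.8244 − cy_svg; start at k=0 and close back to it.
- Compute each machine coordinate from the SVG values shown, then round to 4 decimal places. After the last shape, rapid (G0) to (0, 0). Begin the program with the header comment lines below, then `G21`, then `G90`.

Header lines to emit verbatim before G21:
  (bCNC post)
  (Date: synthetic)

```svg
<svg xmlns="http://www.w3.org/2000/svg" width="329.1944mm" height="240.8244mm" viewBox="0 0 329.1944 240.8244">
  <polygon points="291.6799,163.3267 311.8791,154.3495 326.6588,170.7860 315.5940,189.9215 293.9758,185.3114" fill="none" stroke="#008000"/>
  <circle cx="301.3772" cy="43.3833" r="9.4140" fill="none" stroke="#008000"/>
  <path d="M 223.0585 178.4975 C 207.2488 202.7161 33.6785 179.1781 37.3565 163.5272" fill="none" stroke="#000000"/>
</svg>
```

(bCNC post)
(Date: synthetic)
G21
G90
G0 X291.6799 Y77.4977
M3 S308
G1 X311.8791 Y86.4749 F2513
G1 X326.6588 Y70.0384 F2513
G1 X315.5940 Y50.9029 F2513
G1 X293.9758 Y55.5130 F2513
G1 X291.6799 Y77.4977 F2513
M5
G0 X310.7912 Y197.4411
M3 S308
G1 X308.9933 Y202.9745 F2513
G1 X304.2863 Y206.3943 F2513
G1 X298.4681 Y206.3943 F2513
G1 X293.7611 Y202.9745 F2513
G1 X291.9632 Y197.4411 F2513
G1 X293.7611 Y191.9077 F2513
G1 X298.4681 Y188.4879 F2513
G1 X304.2863 Y188.4879 F2513
G1 X308.9933 Y191.9077 F2513
G1 X310.7912 Y197.4411 F2513
M5
G0 X223.0585 Y62.3269
M3 S569
G1 X197.3215 Y53.0814 F1819
G1 X149.8023 Y52.6266 F1819
G1 X96.5815 Y58.2915 F1819
G1 X53.7394 Y67.4054 F1819
G1 X37.3565 Y77.2972 F1819
M5
G0 X0.0000 Y0.0000

1 u = 1 mm; y_m = 240.8244 − y.

[1] `<polygon>` regular polygon, #008000→engrave S308 F2513: (291.6799,77.4977) → (311.8791,86.4749) → (326.6588,70.0384) → (315.5940,50.9029) → (293.9758,55.5130) → (291.6799,77.4977) (closed)

[2] `<circle>` circle, #008000→engrave S308 F2513: (310.7912,197.4411) → (308.9933,202.9745) → (304.2863,206.3943) → (298.4681,206.3943) → (293.7611,202.9745) → (291.9632,197.4411) → (293.7611,191.9077) → (298.4681,188.4879) → (304.2863,188.4879) → (308.9933,191.9077) → (310.7912,197.4411) (closed)

[3] `<path>` cubic bezier, #000000→score S569 F1819: (223.0585,62.3269) → (197.3215,53.0814) → (149.8023,52.6266) → (96.5815,58.2915) → (53.7394,67.4054) → (37.3565,77.2972)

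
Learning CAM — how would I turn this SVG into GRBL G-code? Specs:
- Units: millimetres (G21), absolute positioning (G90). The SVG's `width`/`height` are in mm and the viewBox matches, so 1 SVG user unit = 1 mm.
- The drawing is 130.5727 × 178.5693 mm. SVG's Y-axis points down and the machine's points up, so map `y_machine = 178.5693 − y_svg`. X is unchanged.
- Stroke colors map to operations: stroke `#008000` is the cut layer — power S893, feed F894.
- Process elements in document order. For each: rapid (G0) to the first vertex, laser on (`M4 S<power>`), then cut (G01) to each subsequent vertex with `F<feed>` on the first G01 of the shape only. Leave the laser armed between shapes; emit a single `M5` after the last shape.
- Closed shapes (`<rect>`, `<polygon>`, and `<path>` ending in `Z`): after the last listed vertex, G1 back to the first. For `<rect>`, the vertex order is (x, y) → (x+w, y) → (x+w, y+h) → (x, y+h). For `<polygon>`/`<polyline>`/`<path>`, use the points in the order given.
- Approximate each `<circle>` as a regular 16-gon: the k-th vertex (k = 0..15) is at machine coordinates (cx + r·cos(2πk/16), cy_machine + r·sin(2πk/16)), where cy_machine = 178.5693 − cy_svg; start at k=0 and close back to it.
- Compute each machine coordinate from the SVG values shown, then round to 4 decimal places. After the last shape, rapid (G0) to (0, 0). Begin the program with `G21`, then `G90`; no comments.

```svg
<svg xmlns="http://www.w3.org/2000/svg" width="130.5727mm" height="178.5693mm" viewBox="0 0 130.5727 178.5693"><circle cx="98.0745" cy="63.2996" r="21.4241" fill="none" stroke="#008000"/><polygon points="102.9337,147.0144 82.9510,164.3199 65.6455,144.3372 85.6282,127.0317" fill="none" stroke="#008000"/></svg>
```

G21
G90
G0 X119.4986 Y115.2697
M4 S893
G01 X117.8678 Y123.4683 F894
G01 X113.2236 Y130.4188
G01 X106.2731 Y135.0630
G01 X98.0745 Y136.6938
G01 X89.8759 Y135.0630
G01 X82.9254 Y130.4188
G01 X78.2812 Y123.4683
G01 X76.6504 Y115.2697
G01 X78.2812 Y107.0711
G01 X82.9254 Y100.1206
G01 X89.8759 Y95.4764
G01 X98.0745 Y93.8456
G01 X106.2731 Y95.4764
G01 X113.2236 Y100.1206
G01 X117.8678 Y107.0711
G01 X119.4986 Y115.2697
G0 X102.9337 Y31.5549
M4 S893
G01 X82.9510 Y14.2494 F894
G01 X65.6455 Y34.2321
G01 X85.6282 Y51.5376
G01 X102.9337 Y31.5549
M5
G0 X0.0000 Y0.0000

1 u = 1 mm; y_m = 178.5693 − y.

[1] `<circle>` circle, #008000→cut S893 F894: (119.4986,115.2697) → (117.8678,123.4683) → (113.2236,130.4188) → (106.2731,135.0630) → (98.0745,136.6938) → (89.8759,135.0630) → (82.9254,130.4188) → (78.2812,123.4683) → (76.6504,115.2697) → (78.2812,107.0711) → (82.9254,100.1206) → (89.8759,95.4764) → (98.0745,93.8456) → (106.2731,95.4764) → (113.2236,100.1206) → (117.8678,107.0711) → (119.4986,115.2697) (closed)

[2] `<polygon>` regular polygon, #008000→cut S893 F894: (102.9337,31.5549) → (82.9510,14.2494) → (65.6455,34.2321) → (85.6282,51.5376) → (102.9337,31.5549) (closed)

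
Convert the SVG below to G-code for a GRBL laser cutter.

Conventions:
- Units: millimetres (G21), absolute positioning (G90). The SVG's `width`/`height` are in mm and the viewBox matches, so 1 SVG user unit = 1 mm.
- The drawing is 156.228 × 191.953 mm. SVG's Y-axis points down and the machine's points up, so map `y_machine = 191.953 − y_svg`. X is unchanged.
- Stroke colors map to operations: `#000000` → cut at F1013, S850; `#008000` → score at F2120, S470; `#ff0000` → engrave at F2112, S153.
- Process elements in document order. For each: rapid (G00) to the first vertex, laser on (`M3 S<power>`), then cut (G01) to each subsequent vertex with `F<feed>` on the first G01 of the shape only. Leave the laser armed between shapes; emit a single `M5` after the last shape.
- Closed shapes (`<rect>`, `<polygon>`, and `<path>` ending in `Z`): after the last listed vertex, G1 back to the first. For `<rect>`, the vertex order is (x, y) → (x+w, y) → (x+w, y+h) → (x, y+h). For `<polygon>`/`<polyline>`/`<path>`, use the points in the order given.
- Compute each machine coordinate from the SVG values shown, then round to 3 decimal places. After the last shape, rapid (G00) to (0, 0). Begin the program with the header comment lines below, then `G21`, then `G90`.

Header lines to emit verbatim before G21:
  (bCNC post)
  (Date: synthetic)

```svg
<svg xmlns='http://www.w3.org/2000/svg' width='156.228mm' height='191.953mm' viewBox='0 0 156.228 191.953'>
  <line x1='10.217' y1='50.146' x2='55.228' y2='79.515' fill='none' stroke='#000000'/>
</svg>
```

viewBox `0 0 156.228 191.953` with mm width/height → 1 unit = 1 mm. Flip: y_m = 191.953 − y_svg.

**Shape 1** — `<line>` line segment, stroke `#000000` → cut (S850, F1013). Machine vertices: (10.217,141.807) → (55.228,112.438). Open path.

(bCNC post)
(Date: synthetic)
G21
G90
G00 X10.217 Y141.807
M3 S850
G01 X55.228 Y112.438 F1013
M5
G00 X0.000 Y0.000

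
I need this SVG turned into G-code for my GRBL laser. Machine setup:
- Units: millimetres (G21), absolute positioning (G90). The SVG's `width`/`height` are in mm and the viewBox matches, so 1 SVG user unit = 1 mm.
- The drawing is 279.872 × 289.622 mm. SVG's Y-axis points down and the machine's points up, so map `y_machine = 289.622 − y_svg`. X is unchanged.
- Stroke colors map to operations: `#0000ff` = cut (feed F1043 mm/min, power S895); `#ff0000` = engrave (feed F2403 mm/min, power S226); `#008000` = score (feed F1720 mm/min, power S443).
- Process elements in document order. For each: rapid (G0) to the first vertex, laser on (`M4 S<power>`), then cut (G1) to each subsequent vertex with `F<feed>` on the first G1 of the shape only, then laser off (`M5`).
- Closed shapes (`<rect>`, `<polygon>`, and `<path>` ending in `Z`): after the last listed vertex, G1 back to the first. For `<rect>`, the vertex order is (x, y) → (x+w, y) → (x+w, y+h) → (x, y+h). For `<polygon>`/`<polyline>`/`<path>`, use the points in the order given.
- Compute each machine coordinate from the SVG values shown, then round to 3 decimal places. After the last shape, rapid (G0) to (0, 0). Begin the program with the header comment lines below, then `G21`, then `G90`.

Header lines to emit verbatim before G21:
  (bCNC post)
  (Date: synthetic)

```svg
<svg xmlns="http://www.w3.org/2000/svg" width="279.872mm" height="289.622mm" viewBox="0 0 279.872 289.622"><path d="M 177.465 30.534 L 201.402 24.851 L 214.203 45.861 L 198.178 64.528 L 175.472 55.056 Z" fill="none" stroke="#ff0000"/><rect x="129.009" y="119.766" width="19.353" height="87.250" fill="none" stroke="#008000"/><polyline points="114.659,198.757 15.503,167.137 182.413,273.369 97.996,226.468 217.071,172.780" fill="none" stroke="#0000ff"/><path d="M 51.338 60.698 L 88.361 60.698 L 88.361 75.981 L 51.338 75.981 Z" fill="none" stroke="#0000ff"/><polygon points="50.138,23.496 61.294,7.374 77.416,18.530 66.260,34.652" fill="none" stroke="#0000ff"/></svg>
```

(bCNC post)
(Date: synthetic)
G21
G90
G0 X177.465 Y259.088
M4 S226
G1 X201.402 Y264.771 F2403
G1 X214.203 Y243.761
G1 X198.178 Y225.094
G1 X175.472 Y234.566
G1 X177.465 Y259.088
M5
G0 X129.009 Y169.856
M4 S443
G1 X148.362 Y169.856 F1720
G1 X148.362 Y82.606
G1 X129.009 Y82.606
G1 X129.009 Y169.856
M5
G0 X114.659 Y90.865
M4 S895
G1 X15.503 Y122.485 F1043
G1 X182.413 Y16.253
G1 X97.996 Y63.154
G1 X217.071 Y116.842
M5
G0 X51.338 Y228.924
M4 S895
G1 X88.361 Y228.924 F1043
G1 X88.361 Y213.641
G1 X51.338 Y213.641
G1 X51.338 Y228.924
M5
G0 X50.138 Y266.126
M4 S895
G1 X61.294 Y282.248 F1043
G1 X77.416 Y271.092
G1 X66.260 Y254.970
G1 X50.138 Y266.126
M5
G0 X0.000 Y0.000

Since the viewBox matches the mm dimensions, user units are millimetres directly. The only transform is the Y-flip y_m = 289.622 − y_svg.

Shape 1 is a regular polygon drawn with `<path>`. Its stroke #ff0000 means engrave at S226, F2403. After flipping Y the toolpath is (177.465,259.088) → (201.402,264.771) → (214.203,243.761) → (198.178,225.094) → (175.472,234.566) → (177.465,259.088), returning to the start.

Shape 2 is a rectangle drawn with `<rect>`. Its stroke #008000 means score at S443, F1720. After flipping Y the toolpath is (129.009,169.856) → (148.362,169.856) → (148.362,82.606) → (129.009,82.606) → (129.009,169.856), returning to the start.

Shape 3 is a open polyline drawn with `<polyline>`. Its stroke #0000ff means cut at S895, F1043. After flipping Y the toolpath is (114.659,90.865) → (15.503,122.485) → (182.413,16.253) → (97.996,63.154) → (217.071,116.842).

Shape 4 is a rectangle drawn with `<path>`. Its stroke #0000ff means cut at S895, F1043. After flipping Y the toolpath is (51.338,228.924) → (88.361,228.924) → (88.361,213.641) → (51.338,213.641) → (51.338,228.924), returning to the start.

Shape 5 is a regular polygon drawn with `<polygon>`. Its stroke #0000ff means cut at S895, F1043. After flipping Y the toolpath is (50.138,266.126) → (61.294,282.248) → (77.416,271.092) → (66.260,254.970) → (50.138,266.126), returning to the start.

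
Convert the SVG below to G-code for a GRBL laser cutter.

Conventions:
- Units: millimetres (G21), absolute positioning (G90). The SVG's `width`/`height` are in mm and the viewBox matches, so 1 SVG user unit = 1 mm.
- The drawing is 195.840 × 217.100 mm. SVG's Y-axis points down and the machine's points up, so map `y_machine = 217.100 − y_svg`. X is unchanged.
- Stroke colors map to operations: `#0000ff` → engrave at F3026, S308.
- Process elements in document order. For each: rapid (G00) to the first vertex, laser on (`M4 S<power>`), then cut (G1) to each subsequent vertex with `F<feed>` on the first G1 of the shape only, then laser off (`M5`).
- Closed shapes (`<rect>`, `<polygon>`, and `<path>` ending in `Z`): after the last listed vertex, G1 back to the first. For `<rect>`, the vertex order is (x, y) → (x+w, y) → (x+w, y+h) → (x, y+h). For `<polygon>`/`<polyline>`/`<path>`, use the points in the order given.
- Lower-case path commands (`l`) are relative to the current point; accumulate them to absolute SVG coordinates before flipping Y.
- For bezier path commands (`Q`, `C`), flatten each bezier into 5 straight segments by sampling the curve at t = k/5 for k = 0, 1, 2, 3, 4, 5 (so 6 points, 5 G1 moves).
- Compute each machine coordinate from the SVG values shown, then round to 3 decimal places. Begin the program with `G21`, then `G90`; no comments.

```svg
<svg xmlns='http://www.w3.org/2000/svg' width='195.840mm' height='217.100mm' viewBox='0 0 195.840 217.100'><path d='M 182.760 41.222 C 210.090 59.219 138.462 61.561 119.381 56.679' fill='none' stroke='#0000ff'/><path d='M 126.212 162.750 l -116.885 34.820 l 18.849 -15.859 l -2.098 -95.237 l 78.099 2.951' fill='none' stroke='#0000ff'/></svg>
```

G21
G90
G00 X182.760 Y175.878
M4 S308
G1 X188.495 Y166.891 F3026
G1 X177.752 Y161.256
G1 X157.804 Y158.570
G1 X135.923 Y158.426
G1 X119.381 Y160.421
M5
G00 X126.212 Y54.350
M4 S308
G1 X9.327 Y19.530 F3026
G1 X28.176 Y35.389
G1 X26.078 Y130.626
G1 X104.177 Y127.675
M5

1 u = 1 mm; y_m = 217.100 − y.

[1] `<path>` cubic bezier, #0000ff→engrave S308 F3026: (182.760,175.878) → (188.495,166.891) → (177.752,161.256) → (157.804,158.570) → (135.923,158.426) → (119.381,160.421)

[2] `<path>` open polyline, #0000ff→engrave S308 F3026: (126.212,54.350) → (9.327,19.530) → (28.176,35.389) → (26.078,130.626) → (104.177,127.675)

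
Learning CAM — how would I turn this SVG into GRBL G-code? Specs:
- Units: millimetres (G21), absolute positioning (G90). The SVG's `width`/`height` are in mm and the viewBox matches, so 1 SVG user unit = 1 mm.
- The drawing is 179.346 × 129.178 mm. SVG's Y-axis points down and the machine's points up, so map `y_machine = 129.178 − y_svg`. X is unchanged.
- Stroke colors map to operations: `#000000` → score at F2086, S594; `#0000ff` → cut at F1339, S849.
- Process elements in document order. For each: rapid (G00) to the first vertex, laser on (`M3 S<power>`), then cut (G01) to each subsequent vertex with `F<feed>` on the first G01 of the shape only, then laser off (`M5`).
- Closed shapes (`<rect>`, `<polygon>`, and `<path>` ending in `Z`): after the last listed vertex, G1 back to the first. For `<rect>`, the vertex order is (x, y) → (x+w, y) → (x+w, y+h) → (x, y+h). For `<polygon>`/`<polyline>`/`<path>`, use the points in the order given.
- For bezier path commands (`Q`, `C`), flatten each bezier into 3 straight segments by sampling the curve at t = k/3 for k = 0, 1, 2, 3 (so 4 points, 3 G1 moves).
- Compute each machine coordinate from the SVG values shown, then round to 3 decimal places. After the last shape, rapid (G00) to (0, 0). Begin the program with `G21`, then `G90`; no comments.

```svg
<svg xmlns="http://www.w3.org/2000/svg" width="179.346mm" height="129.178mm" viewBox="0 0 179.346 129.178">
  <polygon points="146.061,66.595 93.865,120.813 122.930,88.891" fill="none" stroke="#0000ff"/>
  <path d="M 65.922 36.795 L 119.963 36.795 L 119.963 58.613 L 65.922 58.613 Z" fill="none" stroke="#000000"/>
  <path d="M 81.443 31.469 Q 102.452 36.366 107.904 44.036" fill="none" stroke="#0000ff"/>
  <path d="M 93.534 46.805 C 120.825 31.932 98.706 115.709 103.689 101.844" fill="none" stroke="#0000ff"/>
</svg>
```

G21
G90
G00 X146.061 Y62.583
M3 S849
G01 X93.865 Y8.365 F1339
G01 X122.930 Y40.287
G01 X146.061 Y62.583
M5
G00 X65.922 Y92.383
M3 S594
G01 X119.963 Y92.383 F2086
G01 X119.963 Y70.565
G01 X65.922 Y70.565
G01 X65.922 Y92.383
M5
G00 X81.443 Y97.709
M3 S849
G01 X93.720 Y94.136 F1339
G01 X102.541 Y89.947
G01 X107.904 Y85.142
M5
G00 X93.534 Y82.373
M3 S849
G01 X107.189 Y71.633 F1339
G01 X104.906 Y38.746
G01 X103.689 Y27.334
M5
G00 X0.000 Y0.000

viewBox `0 0 179.346 129.178` with mm width/height → 1 unit = 1 mm. Flip: y_m = 129.178 − y_svg.

**Shape 1** — `<polygon>` closed polygon, stroke `#0000ff` → cut (S849, F1339). Machine vertices: (146.061,62.583) → (93.865,8.365) → (122.930,40.287) → (146.061,62.583). Closed: final G1 returns to the first vertex.

**Shape 2** — `<path>` rectangle, stroke `#000000` → score (S594, F2086). Machine vertices: (65.922,92.383) → (119.963,92.383) → (119.963,70.565) → (65.922,70.565) → (65.922,92.383). Closed: final G1 returns to the first vertex.

**Shape 3** — `<path>` quadratic bezier, stroke `#0000ff` → cut (S849, F1339). Control points (SVG): P0=(81.443,31.469), P1=(102.452,36.366), P2=(107.904,44.036); sampled at t=k/3. Machine vertices: (81.443,97.709) → (93.720,94.136) → (102.541,89.947) → (107.904,85.142). Open path.

**Shape 4** — `<path>` cubic bezier, stroke `#0000ff` → cut (S849, F1339). Control points (SVG): P0=(93.534,46.805), P1=(120.825,31.932), P2=(98.706,115.709), P3=(103.689,101.844); sampled at t=k/3. Machine vertices: (93.534,82.373) → (107.189,71.633) → (104.906,38.746) → (103.689,27.334). Open path.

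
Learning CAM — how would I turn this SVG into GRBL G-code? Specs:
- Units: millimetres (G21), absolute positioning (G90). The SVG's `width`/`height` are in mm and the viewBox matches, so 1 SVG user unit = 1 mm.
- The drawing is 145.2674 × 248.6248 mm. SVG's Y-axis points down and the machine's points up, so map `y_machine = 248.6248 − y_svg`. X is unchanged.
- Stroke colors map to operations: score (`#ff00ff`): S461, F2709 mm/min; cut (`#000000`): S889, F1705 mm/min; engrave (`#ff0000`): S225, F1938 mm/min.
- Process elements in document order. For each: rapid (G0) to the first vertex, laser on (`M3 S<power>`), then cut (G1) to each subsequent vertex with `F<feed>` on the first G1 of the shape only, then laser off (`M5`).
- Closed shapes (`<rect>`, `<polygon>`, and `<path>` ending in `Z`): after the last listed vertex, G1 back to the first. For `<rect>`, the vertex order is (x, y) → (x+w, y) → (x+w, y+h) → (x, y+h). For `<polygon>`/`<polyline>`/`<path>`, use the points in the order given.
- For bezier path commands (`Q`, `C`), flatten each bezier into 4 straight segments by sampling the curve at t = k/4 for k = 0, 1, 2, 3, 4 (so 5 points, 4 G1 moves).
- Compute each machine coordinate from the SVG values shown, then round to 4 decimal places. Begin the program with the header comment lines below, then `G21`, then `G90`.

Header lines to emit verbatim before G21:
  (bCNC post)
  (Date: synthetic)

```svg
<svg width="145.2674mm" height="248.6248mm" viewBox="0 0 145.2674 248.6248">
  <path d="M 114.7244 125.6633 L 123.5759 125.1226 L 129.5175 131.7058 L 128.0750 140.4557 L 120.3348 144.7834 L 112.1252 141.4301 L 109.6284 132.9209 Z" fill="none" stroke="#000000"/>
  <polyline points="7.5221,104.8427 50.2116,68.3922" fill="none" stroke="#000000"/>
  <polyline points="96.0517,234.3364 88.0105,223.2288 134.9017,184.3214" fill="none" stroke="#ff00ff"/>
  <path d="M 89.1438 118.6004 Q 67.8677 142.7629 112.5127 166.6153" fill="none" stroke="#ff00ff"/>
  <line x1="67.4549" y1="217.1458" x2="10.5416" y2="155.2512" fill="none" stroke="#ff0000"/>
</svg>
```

viewBox `0 0 145.2674 248.6248` with mm width/height → 1 unit = 1 mm. Flip: y_m = 248.6248 − y_svg.

**Shape 1** — `<path>` regular polygon, stroke `#000000` → cut (S889, F1705). Machine vertices: (114.7244,122.9615) → (123.5759,123.5022) → (129.5175,116.9190) → (128.0750,108.1691) → (120.3348,103.8414) → (112.1252,107.1947) → (109.6284,115.7039) → (114.7244,122.9615). Closed: final G1 returns to the first vertex.

**Shape 2** — `<polyline>` line segment, stroke `#000000` → cut (S889, F1705). Machine vertices: (7.5221,143.7821) → (50.2116,180.2326). Open path.

**Shape 3** — `<polyline>` open polyline, stroke `#ff00ff` → score (S461, F2709). Machine vertices: (96.0517,14.2884) → (88.0105,25.3960) → (134.9017,64.3034). Open path.

**Shape 4** — `<path>` quadratic bezier, stroke `#ff00ff` → score (S461, F2709). Control points (SVG): P0=(89.1438,118.6004), P1=(67.8677,142.7629), P2=(112.5127,166.6153); sampled at t=k/4. Machine vertices: (89.1438,130.0244) → (82.6258,117.9625) → (84.3480,105.9394) → (94.3103,93.9551) → (112.5127,82.0095). Open path.

**Shape 5** — `<line>` line segment, stroke `#ff0000` → engrave (S225, F1938). Machine vertices: (67.4549,31.4790) → (10.5416,93.3736). Open path.

(bCNC post)
(Date: synthetic)
G21
G90
G0 X114.7244 Y122.9615
M3 S889
G1 X123.5759 Y123.5022 F1705
G1 X129.5175 Y116.9190
G1 X128.0750 Y108.1691
G1 X120.3348 Y103.8414
G1 X112.1252 Y107.1947
G1 X109.6284 Y115.7039
G1 X114.7244 Y122.9615
M5
G0 X7.5221 Y143.7821
M3 S889
G1 X50.2116 Y180.2326 F1705
M5
G0 X96.0517 Y14.2884
M3 S461
G1 X88.0105 Y25.3960 F2709
G1 X134.9017 Y64.3034
M5
G0 X89.1438 Y130.0244
M3 S461
G1 X82.6258 Y117.9625 F2709
G1 X84.3480 Y105.9394
G1 X94.3103 Y93.9551
G1 X112.5127 Y82.0095
M5
G0 X67.4549 Y31.4790
M3 S225
G1 X10.5416 Y93.3736 F1938
M5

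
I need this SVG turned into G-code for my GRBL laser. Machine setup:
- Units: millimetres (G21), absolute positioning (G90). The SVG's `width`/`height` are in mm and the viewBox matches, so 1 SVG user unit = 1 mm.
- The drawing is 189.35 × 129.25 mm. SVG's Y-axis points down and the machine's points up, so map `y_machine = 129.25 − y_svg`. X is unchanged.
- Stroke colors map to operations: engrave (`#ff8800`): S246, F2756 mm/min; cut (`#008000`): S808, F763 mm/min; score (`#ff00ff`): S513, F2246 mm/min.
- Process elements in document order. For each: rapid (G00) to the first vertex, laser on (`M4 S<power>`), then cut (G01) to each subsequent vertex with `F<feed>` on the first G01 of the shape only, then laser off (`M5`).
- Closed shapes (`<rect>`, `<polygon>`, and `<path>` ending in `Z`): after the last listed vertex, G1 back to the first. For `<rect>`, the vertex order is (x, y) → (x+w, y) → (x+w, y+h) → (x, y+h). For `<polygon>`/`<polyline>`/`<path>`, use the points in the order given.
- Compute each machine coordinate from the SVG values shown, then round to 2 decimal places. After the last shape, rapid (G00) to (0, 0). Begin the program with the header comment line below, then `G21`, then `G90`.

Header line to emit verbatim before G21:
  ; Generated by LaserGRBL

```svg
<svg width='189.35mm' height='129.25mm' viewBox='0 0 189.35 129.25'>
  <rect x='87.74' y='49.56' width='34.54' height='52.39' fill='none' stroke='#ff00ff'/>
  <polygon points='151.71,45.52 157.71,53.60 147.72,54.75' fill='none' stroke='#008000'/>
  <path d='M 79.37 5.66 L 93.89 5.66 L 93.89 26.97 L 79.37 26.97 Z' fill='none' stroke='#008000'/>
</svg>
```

Since the viewBox matches the mm dimensions, user units are millimetres directly. The only transform is the Y-flip y_m = 129.25 − y_svg.

Shape 1 is a rectangle drawn with `<rect>`. Its stroke #ff00ff means score at S513, F2246. After flipping Y the toolpath is (87.74,79.69) → (122.28,79.69) → (122.28,27.30) → (87.74,27.30) → (87.74,79.69), returning to the start.

Shape 2 is a regular polygon drawn with `<polygon>`. Its stroke #008000 means cut at S808, F763. After flipping Y the toolpath is (151.71,83.73) → (157.71,75.65) → (147.72,74.50) → (151.71,83.73), returning to the start.

Shape 3 is a rectangle drawn with `<path>`. Its stroke #008000 means cut at S808, F763. After flipping Y the toolpath is (79.37,123.59) → (93.89,123.59) → (93.89,102.28) → (79.37,102.28) → (79.37,123.59), returning to the start.

; Generated by LaserGRBL
G21
G90
G00 X87.74 Y79.69
M4 S513
G01 X122.28 Y79.69 F2246
G01 X122.28 Y27.30
G01 X87.74 Y27.30
G01 X87.74 Y79.69
M5
G00 X151.71 Y83.73
M4 S808
G01 X157.71 Y75.65 F763
G01 X147.72 Y74.50
G01 X151.71 Y83.73
M5
G00 X79.37 Y123.59
M4 S808
G01 X93.89 Y123.59 F763
G01 X93.89 Y102.28
G01 X79.37 Y102.28
G01 X79.37 Y123.59
M5
G00 X0.00 Y0.00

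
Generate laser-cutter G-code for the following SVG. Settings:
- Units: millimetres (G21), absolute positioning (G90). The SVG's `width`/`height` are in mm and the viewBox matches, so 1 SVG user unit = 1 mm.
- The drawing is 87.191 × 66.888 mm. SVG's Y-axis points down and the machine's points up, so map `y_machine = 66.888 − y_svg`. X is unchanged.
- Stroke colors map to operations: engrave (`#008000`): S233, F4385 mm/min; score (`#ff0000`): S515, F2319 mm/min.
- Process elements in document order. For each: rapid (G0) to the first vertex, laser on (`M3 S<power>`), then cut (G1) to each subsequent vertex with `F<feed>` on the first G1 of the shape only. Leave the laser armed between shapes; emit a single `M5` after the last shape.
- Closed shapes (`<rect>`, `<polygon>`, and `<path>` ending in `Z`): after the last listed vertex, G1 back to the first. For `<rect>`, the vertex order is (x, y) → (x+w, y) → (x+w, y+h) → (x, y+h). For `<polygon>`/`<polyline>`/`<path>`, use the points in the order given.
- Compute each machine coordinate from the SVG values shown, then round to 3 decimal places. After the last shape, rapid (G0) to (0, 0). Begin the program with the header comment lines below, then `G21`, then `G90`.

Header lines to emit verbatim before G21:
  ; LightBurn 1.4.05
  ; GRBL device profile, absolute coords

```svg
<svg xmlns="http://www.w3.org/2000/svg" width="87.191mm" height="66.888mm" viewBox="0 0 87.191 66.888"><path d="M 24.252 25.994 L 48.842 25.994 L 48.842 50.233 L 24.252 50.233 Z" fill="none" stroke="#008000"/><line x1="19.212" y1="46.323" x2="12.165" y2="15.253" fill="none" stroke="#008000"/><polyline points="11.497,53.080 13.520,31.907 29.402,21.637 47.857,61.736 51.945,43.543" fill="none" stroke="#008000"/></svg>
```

Since the viewBox matches the mm dimensions, user units are millimetres directly. The only transform is the Y-flip y_m = 66.888 − y_svg.

Shape 1 is a rectangle drawn with `<path>`. Its stroke #008000 means engrave at S233, F4385. After flipping Y the toolpath is (24.252,40.894) → (48.842,40.894) → (48.842,16.655) → (24.252,16.655) → (24.252,40.894), returning to the start.

Shape 2 is a line segment drawn with `<line>`. Its stroke #008000 means engrave at S233, F4385. After flipping Y the toolpath is (19.212,20.565) → (12.165,51.635).

Shape 3 is a open polyline drawn with `<polyline>`. Its stroke #008000 means engrave at S233, F4385. After flipping Y the toolpath is (11.497,13.808) → (13.520,34.981) → (29.402,45.251) → (47.857,5.152) → (51.945,23.345).

; LightBurn 1.4.05
; GRBL device profile, absolute coords
G21
G90
G0 X24.252 Y40.894
M3 S233
G1 X48.842 Y40.894 F4385
G1 X48.842 Y16.655
G1 X24.252 Y16.655
G1 X24.252 Y40.894
G0 X19.212 Y20.565
M3 S233
G1 X12.165 Y51.635 F4385
G0 X11.497 Y13.808
M3 S233
G1 X13.520 Y34.981 F4385
G1 X29.402 Y45.251
G1 X47.857 Y5.152
G1 X51.945 Y23.345
M5
G0 X0.000 Y0.000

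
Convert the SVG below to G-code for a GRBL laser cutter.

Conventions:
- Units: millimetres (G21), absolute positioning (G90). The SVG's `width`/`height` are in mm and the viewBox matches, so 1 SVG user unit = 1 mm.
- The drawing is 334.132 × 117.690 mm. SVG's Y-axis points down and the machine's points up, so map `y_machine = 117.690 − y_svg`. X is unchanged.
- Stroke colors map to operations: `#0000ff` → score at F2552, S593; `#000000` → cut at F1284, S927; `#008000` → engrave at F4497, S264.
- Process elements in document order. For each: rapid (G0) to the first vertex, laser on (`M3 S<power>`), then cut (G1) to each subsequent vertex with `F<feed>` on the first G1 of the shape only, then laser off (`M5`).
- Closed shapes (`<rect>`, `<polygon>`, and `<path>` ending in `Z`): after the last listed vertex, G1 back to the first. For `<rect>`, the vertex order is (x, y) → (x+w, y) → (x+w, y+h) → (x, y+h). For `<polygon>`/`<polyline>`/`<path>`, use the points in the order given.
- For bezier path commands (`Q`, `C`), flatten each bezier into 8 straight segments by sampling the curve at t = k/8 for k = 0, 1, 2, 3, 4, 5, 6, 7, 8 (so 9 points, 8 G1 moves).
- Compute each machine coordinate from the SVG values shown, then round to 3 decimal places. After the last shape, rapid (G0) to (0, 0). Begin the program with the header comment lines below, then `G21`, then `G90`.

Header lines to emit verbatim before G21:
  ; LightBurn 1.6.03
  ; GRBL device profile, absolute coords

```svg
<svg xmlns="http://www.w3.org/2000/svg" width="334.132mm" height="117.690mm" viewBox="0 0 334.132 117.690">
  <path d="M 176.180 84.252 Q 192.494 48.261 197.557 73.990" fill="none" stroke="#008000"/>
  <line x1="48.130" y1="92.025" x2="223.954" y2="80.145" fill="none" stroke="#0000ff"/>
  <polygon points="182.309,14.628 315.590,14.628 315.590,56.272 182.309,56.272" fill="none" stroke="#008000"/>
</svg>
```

viewBox `0 0 334.132 117.690` with mm width/height → 1 unit = 1 mm. Flip: y_m = 117.690 − y_svg.

**Shape 1** — `<path>` quadratic bezier, stroke `#008000` → engrave (S264, F4497). Control points (SVG): P0=(176.180,84.252), P1=(192.494,48.261), P2=(197.557,73.990); sampled at t=k/8. Machine vertices: (176.180,33.438) → (180.083,41.471) → (183.634,47.576) → (186.833,51.752) → (189.681,53.999) → (192.178,54.317) → (194.322,52.707) → (196.115,49.168) → (197.557,43.700). Open path.

**Shape 2** — `<line>` line segment, stroke `#0000ff` → score (S593, F2552). Machine vertices: (48.130,25.665) → (223.954,37.545). Open path.

**Shape 3** — `<polygon>` rectangle, stroke `#008000` → engrave (S264, F4497). Machine vertices: (182.309,103.062) → (315.590,103.062) → (315.590,61.418) → (182.309,61.418) → (182.309,103.062). Closed: final G1 returns to the first vertex.

; LightBurn 1.6.03
; GRBL device profile, absolute coords
G21
G90
G0 X176.180 Y33.438
M3 S264
G1 X180.083 Y41.471 F4497
G1 X183.634 Y47.576
G1 X186.833 Y51.752
G1 X189.681 Y53.999
G1 X192.178 Y54.317
G1 X194.322 Y52.707
G1 X196.115 Y49.168
G1 X197.557 Y43.700
M5
G0 X48.130 Y25.665
M3 S593
G1 X223.954 Y37.545 F2552
M5
G0 X182.309 Y103.062
M3 S264
G1 X315.590 Y103.062 F4497
G1 X315.590 Y61.418
G1 X182.309 Y61.418
G1 X182.309 Y103.062
M5
G0 X0.000 Y0.000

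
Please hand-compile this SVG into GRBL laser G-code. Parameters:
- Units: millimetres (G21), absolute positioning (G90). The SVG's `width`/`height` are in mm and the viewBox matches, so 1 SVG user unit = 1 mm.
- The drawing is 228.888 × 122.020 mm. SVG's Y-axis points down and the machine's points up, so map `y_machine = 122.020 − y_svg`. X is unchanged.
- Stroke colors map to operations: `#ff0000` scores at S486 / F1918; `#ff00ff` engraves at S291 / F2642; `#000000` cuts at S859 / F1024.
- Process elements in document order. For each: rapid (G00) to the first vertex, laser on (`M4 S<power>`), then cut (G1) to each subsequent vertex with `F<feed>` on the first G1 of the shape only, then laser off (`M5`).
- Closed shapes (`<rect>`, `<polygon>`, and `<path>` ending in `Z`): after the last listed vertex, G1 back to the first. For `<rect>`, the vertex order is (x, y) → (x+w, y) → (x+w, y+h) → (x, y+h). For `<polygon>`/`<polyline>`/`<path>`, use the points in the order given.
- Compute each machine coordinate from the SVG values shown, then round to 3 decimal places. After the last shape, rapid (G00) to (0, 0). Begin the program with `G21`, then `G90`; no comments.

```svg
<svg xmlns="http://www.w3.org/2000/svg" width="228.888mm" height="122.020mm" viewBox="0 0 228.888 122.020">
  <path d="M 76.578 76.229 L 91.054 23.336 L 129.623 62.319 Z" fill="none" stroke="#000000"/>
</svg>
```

viewBox `0 0 228.888 122.020` with mm width/height → 1 unit = 1 mm. Flip: y_m = 122.020 − y_svg.

**Shape 1** — `<path>` regular polygon, stroke `#000000` → cut (S859, F1024). Machine vertices: (76.578,45.791) → (91.054,98.684) → (129.623,59.701) → (76.578,45.791). Closed: final G1 returns to the first vertex.

G21
G90
G00 X76.578 Y45.791
M4 S859
G1 X91.054 Y98.684 F1024
G1 X129.623 Y59.701
G1 X76.578 Y45.791
M5
G00 X0.000 Y0.000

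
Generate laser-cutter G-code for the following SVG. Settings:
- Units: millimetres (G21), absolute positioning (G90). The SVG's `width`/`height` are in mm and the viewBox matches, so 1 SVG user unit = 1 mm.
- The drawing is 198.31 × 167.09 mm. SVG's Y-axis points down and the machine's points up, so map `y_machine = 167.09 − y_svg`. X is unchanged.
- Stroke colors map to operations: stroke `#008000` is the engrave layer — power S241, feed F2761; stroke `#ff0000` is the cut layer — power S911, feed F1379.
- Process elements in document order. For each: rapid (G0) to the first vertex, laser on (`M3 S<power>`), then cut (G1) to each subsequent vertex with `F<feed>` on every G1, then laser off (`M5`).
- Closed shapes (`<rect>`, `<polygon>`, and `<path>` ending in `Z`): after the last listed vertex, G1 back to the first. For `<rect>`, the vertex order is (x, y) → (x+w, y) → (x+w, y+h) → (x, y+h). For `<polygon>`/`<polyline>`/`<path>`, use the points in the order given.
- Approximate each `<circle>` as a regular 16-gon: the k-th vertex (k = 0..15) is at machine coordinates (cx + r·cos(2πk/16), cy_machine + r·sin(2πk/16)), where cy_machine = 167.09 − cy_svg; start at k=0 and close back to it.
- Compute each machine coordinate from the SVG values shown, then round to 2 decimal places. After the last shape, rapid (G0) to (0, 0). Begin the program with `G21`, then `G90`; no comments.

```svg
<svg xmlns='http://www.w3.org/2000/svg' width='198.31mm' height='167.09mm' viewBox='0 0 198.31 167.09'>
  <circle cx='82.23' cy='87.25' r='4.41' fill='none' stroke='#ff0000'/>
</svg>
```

1 u = 1 mm; y_m = 167.09 − y.

[1] `<circle>` circle, #ff0000→cut S911 F1379: (86.64,79.84) → (86.30,81.53) → (85.35,82.96) → (83.92,83.91) → (82.23,84.25) → (80.54,83.91) → (79.11,82.96) → (78.16,81.53) → (77.82,79.84) → (78.16,78.15) → (79.11,76.72) → (80.54,75.77) → (82.23,75.43) → (83.92,75.77) → (85.35,76.72) → (86.30,78.15) → (86.64,79.84) (closed)

G21
G90
G0 X86.64 Y79.84
M3 S911
G1 X86.30 Y81.53 F1379
G1 X85.35 Y82.96 F1379
G1 X83.92 Y83.91 F1379
G1 X82.23 Y84.25 F1379
G1 X80.54 Y83.91 F1379
G1 X79.11 Y82.96 F1379
G1 X78.16 Y81.53 F1379
G1 X77.82 Y79.84 F1379
G1 X78.16 Y78.15 F1379
G1 X79.11 Y76.72 F1379
G1 X80.54 Y75.77 F1379
G1 X82.23 Y75.43 F1379
G1 X83.92 Y75.77 F1379
G1 X85.35 Y76.72 F1379
G1 X86.30 Y78.15 F1379
G1 X86.64 Y79.84 F1379
M5
G0 X0.00 Y0.00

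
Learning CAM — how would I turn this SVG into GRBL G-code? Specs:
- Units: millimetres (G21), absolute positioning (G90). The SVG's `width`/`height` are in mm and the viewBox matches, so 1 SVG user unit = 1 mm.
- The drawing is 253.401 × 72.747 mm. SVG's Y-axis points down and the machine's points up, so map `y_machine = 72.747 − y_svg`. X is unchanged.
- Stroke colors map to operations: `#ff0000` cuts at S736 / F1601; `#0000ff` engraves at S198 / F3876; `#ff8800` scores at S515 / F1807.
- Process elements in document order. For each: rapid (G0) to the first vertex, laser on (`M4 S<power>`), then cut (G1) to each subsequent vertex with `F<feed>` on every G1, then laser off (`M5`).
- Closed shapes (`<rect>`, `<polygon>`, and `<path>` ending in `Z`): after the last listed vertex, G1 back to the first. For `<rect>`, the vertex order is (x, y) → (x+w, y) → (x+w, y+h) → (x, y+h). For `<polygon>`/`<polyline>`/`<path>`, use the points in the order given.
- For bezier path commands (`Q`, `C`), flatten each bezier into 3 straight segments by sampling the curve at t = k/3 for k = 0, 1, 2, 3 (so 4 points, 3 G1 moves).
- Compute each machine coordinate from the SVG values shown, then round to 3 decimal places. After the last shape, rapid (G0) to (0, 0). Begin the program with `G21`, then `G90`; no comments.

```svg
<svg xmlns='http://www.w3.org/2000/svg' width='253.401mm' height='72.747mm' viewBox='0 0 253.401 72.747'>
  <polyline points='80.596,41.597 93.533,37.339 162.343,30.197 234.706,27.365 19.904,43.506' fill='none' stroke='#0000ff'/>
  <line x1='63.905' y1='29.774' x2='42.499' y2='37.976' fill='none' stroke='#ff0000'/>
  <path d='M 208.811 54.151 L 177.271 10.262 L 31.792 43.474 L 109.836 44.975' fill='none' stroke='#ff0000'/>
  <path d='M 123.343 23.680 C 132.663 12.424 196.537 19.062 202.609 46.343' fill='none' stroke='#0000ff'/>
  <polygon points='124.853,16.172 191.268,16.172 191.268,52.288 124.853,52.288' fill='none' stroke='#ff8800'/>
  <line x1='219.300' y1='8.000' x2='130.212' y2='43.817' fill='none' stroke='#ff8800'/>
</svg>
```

Since the viewBox matches the mm dimensions, user units are millimetres directly. The only transform is the Y-flip y_m = 72.747 − y_svg.

Shape 1 is a open polyline drawn with `<polyline>`. Its stroke #0000ff means engrave at S198, F3876. After flipping Y the toolpath is (80.596,31.150) → (93.533,35.408) → (162.343,42.550) → (234.706,45.382) → (19.904,29.241).

Shape 2 is a line segment drawn with `<line>`. Its stroke #ff0000 means cut at S736, F1601. After flipping Y the toolpath is (63.905,42.973) → (42.499,34.771).

Shape 3 is a open polyline drawn with `<path>`. Its stroke #ff0000 means cut at S736, F1601. After flipping Y the toolpath is (208.811,18.596) → (177.271,62.485) → (31.792,29.273) → (109.836,27.772).

Shape 4 is a cubic bezier drawn with `<path>`. Its stroke #0000ff means engrave at S198, F3876. After flipping Y the toolpath is (123.343,49.067) → (146.686,54.257) → (181.431,46.906) → (202.609,26.404).

Shape 5 is a rectangle drawn with `<polygon>`. Its stroke #ff8800 means score at S515, F1807. After flipping Y the toolpath is (124.853,56.575) → (191.268,56.575) → (191.268,20.459) → (124.853,20.459) → (124.853,56.575), returning to the start.

Shape 6 is a line segment drawn with `<line>`. Its stroke #ff8800 means score at S515, F1807. After flipping Y the toolpath is (219.300,64.747) → (130.212,28.930).

G21
G90
G0 X80.596 Y31.150
M4 S198
G1 X93.533 Y35.408 F3876
G1 X162.343 Y42.550 F3876
G1 X234.706 Y45.382 F3876
G1 X19.904 Y29.241 F3876
M5
G0 X63.905 Y42.973
M4 S736
G1 X42.499 Y34.771 F1601
M5
G0 X208.811 Y18.596
M4 S736
G1 X177.271 Y62.485 F1601
G1 X31.792 Y29.273 F1601
G1 X109.836 Y27.772 F1601
M5
G0 X123.343 Y49.067
M4 S198
G1 X146.686 Y54.257 F3876
G1 X181.431 Y46.906 F3876
G1 X202.609 Y26.404 F3876
M5
G0 X124.853 Y56.575
M4 S515
G1 X191.268 Y56.575 F1807
G1 X191.268 Y20.459 F1807
G1 X124.853 Y20.459 F1807
G1 X124.853 Y56.575 F1807
M5
G0 X219.300 Y64.747
M4 S515
G1 X130.212 Y28.930 F1807
M5
G0 X0.000 Y0.000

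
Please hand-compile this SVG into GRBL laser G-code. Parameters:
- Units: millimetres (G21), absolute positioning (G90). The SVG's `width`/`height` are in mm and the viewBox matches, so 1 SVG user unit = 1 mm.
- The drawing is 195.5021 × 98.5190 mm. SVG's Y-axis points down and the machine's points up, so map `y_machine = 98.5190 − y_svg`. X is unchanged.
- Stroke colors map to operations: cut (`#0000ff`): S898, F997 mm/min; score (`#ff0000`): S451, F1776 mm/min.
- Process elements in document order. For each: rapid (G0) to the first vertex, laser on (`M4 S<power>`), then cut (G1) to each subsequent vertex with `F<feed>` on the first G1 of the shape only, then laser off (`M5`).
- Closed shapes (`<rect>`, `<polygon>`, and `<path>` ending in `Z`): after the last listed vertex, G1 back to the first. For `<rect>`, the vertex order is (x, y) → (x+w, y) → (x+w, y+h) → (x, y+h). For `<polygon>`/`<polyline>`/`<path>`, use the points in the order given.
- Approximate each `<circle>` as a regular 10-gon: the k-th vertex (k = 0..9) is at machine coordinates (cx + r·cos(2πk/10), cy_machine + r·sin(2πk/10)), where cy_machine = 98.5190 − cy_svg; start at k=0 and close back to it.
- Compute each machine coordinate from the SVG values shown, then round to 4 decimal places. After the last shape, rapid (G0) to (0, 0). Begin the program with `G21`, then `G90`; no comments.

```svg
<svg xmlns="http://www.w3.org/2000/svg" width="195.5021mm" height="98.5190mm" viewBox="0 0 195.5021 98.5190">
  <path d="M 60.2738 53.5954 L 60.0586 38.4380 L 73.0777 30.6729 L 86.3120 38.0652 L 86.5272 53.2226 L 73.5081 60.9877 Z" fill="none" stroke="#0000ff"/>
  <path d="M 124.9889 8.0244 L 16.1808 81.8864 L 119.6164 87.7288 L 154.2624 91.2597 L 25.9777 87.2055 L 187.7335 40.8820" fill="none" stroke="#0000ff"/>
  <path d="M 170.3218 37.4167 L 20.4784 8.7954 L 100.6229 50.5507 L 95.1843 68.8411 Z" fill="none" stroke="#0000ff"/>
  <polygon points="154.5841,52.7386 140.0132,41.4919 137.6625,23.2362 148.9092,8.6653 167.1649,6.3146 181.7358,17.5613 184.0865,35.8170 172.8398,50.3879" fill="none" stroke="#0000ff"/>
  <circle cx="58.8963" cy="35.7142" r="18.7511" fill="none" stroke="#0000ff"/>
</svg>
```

G21
G90
G0 X60.2738 Y44.9236
M4 S898
G1 X60.0586 Y60.0810 F997
G1 X73.0777 Y67.8461
G1 X86.3120 Y60.4538
G1 X86.5272 Y45.2964
G1 X73.5081 Y37.5313
G1 X60.2738 Y44.9236
M5
G0 X124.9889 Y90.4946
M4 S898
G1 X16.1808 Y16.6326 F997
G1 X119.6164 Y10.7902
G1 X154.2624 Y7.2593
G1 X25.9777 Y11.3135
G1 X187.7335 Y57.6370
M5
G0 X170.3218 Y61.1023
M4 S898
G1 X20.4784 Y89.7236 F997
G1 X100.6229 Y47.9683
G1 X95.1843 Y29.6779
G1 X170.3218 Y61.1023
M5
G0 X154.5841 Y45.7804
M4 S898
G1 X140.0132 Y57.0271 F997
G1 X137.6625 Y75.2828
G1 X148.9092 Y89.8537
G1 X167.1649 Y92.2044
G1 X181.7358 Y80.9577
G1 X184.0865 Y62.7020
G1 X172.8398 Y48.1311
G1 X154.5841 Y45.7804
M5
G0 X77.6474 Y62.8048
M4 S898
G1 X74.0663 Y73.8264 F997
G1 X64.6907 Y80.6382
G1 X53.1019 Y80.6382
G1 X43.7263 Y73.8264
G1 X40.1452 Y62.8048
G1 X43.7263 Y51.7832
G1 X53.1019 Y44.9714
G1 X64.6907 Y44.9714
G1 X74.0663 Y51.7832
G1 X77.6474 Y62.8048
M5
G0 X0.0000 Y0.0000

viewBox `0 0 195.5021 98.5190` with mm width/height → 1 unit = 1 mm. Flip: y_m = 98.5190 − y_svg.

**Shape 1** — `<path>` regular polygon, stroke `#0000ff` → cut (S898, F997). Machine vertices: (60.2738,44.9236) → (60.0586,60.0810) → (73.0777,67.8461) → (86.3120,60.4538) → (86.5272,45.2964) → (73.5081,37.5313) → (60.2738,44.9236). Closed: final G1 returns to the first vertex.

**Shape 2** — `<path>` open polyline, stroke `#0000ff` → cut (S898, F997). Machine vertices: (124.9889,90.4946) → (16.1808,16.6326) → (119.6164,10.7902) → (154.2624,7.2593) → (25.9777,11.3135) → (187.7335,57.6370). Open path.

**Shape 3** — `<path>` closed polygon, stroke `#0000ff` → cut (S898, F997). Machine vertices: (170.3218,61.1023) → (20.4784,89.7236) → (100.6229,47.9683) → (95.1843,29.6779) → (170.3218,61.1023). Closed: final G1 returns to the first vertex.

**Shape 4** — `<polygon>` regular polygon, stroke `#0000ff` → cut (S898, F997). Machine vertices: (154.5841,45.7804) → (140.0132,57.0271) → (137.6625,75.2828) → (148.9092,89.8537) → (167.1649,92.2044) → (181.7358,80.9577) → (184.0865,62.7020) → (172.8398,48.1311) → (154.5841,45.7804). Closed: final G1 returns to the first vertex.

**Shape 5** — `<circle>` circle, stroke `#0000ff` → cut (S898, F997). Machine vertices: (77.6474,62.8048) → (74.0663,73.8264) → (64.6907,80.6382) → (53.1019,80.6382) → (43.7263,73.8264) → (40.1452,62.8048) → (43.7263,51.7832) → (53.1019,44.9714) → (64.6907,44.9714) → (74.0663,51.7832) → (77.6474,62.8048). Closed: final G1 returns to the first vertex.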